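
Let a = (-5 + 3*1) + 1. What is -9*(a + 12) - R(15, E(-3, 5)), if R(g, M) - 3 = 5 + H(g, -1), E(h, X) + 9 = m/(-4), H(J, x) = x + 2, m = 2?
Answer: -108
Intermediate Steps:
H(J, x) = 2 + x
E(h, X) = -19/2 (E(h, X) = -9 + 2/(-4) = -9 + 2*(-1/4) = -9 - 1/2 = -19/2)
a = -1 (a = (-5 + 3) + 1 = -2 + 1 = -1)
R(g, M) = 9 (R(g, M) = 3 + (5 + (2 - 1)) = 3 + (5 + 1) = 3 + 6 = 9)
-9*(a + 12) - R(15, E(-3, 5)) = -9*(-1 + 12) - 1*9 = -9*11 - 9 = -99 - 9 = -108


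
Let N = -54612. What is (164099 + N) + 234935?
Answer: 344422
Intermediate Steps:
(164099 + N) + 234935 = (164099 - 54612) + 234935 = 109487 + 234935 = 344422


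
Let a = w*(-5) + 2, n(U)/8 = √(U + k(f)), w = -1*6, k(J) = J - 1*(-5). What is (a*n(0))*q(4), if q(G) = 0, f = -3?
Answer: 0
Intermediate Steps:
k(J) = 5 + J (k(J) = J + 5 = 5 + J)
w = -6
n(U) = 8*√(2 + U) (n(U) = 8*√(U + (5 - 3)) = 8*√(U + 2) = 8*√(2 + U))
a = 32 (a = -6*(-5) + 2 = 30 + 2 = 32)
(a*n(0))*q(4) = (32*(8*√(2 + 0)))*0 = (32*(8*√2))*0 = (256*√2)*0 = 0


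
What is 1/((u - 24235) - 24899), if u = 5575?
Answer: -1/43559 ≈ -2.2957e-5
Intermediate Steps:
1/((u - 24235) - 24899) = 1/((5575 - 24235) - 24899) = 1/(-18660 - 24899) = 1/(-43559) = -1/43559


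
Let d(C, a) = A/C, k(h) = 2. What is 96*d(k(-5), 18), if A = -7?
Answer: -336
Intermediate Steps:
d(C, a) = -7/C
96*d(k(-5), 18) = 96*(-7/2) = -336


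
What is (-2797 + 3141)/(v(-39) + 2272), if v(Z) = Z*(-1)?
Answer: 344/2311 ≈ 0.14885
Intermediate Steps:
v(Z) = -Z
(-2797 + 3141)/(v(-39) + 2272) = (-2797 + 3141)/(-1*(-39) + 2272) = 344/(39 + 2272) = 344/2311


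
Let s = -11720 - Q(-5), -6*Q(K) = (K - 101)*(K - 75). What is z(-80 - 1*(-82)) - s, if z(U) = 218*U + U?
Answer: 32234/3 ≈ 10745.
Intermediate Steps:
z(U) = 219*U
Q(K) = -(-101 + K)*(-75 + K)/6 (Q(K) = -(K - 101)*(K - 75)/6 = -(-101 + K)*(-75 + K)/6)
s = -30920/3 (s = -11720 - (-2525/2 - 1/6*(-5)**2 + (88/3)*(-5)) = -11720 - (-2525/2 - 1/6*25 - 440/3) = -11720 - (-2525/2 - 25/6 - 440/3) = -11720 - 1*(-4240/3) = -11720 + 4240/3 = -30920/3 ≈ -10307.)
z(-80 - 1*(-82)) - s = 219*(-80 - 1*(-82)) - 1*(-30920/3) = 219*(-80 + 82) + 30920/3 = 219*2 + 30920/3 = 438 + 30920/3 = 32234/3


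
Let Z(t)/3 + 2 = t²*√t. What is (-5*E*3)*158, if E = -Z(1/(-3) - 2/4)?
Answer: -14220 + 9875*I*√30/12 ≈ -14220.0 + 4507.3*I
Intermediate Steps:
Z(t) = -6 + 3*t^(5/2) (Z(t) = -6 + 3*(t²*√t) = -6 + 3*t^(5/2))
E = 6 - 25*I*√30/72 (E = -(-6 + 3*(1/(-3) - 2/4)^(5/2)) = -(-6 + 3*(1*(-⅓) - 2*¼)^(5/2)) = -(-6 + 3*(-⅓ - ½)^(5/2)) = -(-6 + 3*(-⅚)^(5/2)) = -(-6 + 3*(25*I*√30/216)) = -(-6 + 25*I*√30/72) = 6 - 25*I*√30/72 ≈ 6.0 - 1.9018*I)
(-5*E*3)*158 = (-5*(6 - 25*I*√30/72)*3)*158 = ((-30 + 125*I*√30/72)*3)*158 = (-90 + 125*I*√30/24)*158 = -14220 + 9875*I*√30/12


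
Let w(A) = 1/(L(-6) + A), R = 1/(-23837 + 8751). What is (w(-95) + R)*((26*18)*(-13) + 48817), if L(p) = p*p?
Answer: -647191285/890074 ≈ -727.12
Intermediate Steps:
L(p) = p²
R = -1/15086 (R = 1/(-15086) = -1/15086 ≈ -6.6287e-5)
w(A) = 1/(36 + A) (w(A) = 1/((-6)² + A) = 1/(36 + A))
(w(-95) + R)*((26*18)*(-13) + 48817) = (1/(36 - 95) - 1/15086)*((26*18)*(-13) + 48817) = (1/(-59) - 1/15086)*(468*(-13) + 48817) = (-1/59 - 1/15086)*(-6084 + 48817) = -15145/890074*42733 = -647191285/890074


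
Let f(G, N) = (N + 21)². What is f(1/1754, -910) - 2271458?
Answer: -1481137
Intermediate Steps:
f(G, N) = (21 + N)²
f(1/1754, -910) - 2271458 = (21 - 910)² - 2271458 = (-889)² - 2271458 = 790321 - 2271458 = -1481137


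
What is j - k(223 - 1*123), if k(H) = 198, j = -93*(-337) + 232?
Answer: 31375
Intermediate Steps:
j = 31573 (j = 31341 + 232 = 31573)
j - k(223 - 1*123) = 31573 - 1*198 = 31573 - 198 = 31375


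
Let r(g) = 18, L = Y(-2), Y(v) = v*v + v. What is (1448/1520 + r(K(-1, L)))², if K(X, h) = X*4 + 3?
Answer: 12967201/36100 ≈ 359.20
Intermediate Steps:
Y(v) = v + v² (Y(v) = v² + v = v + v²)
L = 2 (L = -2*(1 - 2) = -2*(-1) = 2)
K(X, h) = 3 + 4*X (K(X, h) = 4*X + 3 = 3 + 4*X)
(1448/1520 + r(K(-1, L)))² = (1448/1520 + 18)² = (1448*(1/1520) + 18)² = (181/190 + 18)² = (3601/190)² = 12967201/36100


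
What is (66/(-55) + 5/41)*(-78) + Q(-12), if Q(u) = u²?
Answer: 46758/205 ≈ 228.09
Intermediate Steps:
(66/(-55) + 5/41)*(-78) + Q(-12) = (66/(-55) + 5/41)*(-78) + (-12)² = (66*(-1/55) + 5*(1/41))*(-78) + 144 = (-6/5 + 5/41)*(-78) + 144 = -221/205*(-78) + 144 = 17238/205 + 144 = 46758/205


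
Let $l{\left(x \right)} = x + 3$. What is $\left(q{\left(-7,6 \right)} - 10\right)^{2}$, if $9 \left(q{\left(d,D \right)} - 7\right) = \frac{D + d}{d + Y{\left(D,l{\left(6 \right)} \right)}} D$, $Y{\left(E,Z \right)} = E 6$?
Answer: $\frac{69169}{7569} \approx 9.1385$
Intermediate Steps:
$l{\left(x \right)} = 3 + x$
$Y{\left(E,Z \right)} = 6 E$
$q{\left(d,D \right)} = 7 + \frac{D \left(D + d\right)}{9 \left(d + 6 D\right)}$ ($q{\left(d,D \right)} = 7 + \frac{\frac{D + d}{d + 6 D} D}{9} = 7 + \frac{D \frac{1}{d + 6 D} \left(D + d\right)}{9} = 7 + \frac{D \left(D + d\right)}{9 \left(d + 6 D\right)}$)
$\left(q{\left(-7,6 \right)} - 10\right)^{2} = \left(\frac{6^{2} + 63 \left(-7\right) + 378 \cdot 6 + 6 \left(-7\right)}{9 \left(-7 + 6 \cdot 6\right)} - 10\right)^{2} = \left(\frac{36 - 441 + 2268 - 42}{9 \left(-7 + 36\right)} - 10\right)^{2} = \left(\frac{1}{9} \cdot \frac{1}{29} \cdot 1821 - 10\right)^{2} = \left(\frac{607}{87} - 10\right)^{2} = \left(- \frac{263}{87}\right)^{2} = \frac{69169}{7569}$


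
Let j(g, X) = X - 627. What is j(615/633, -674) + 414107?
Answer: 412806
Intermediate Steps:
j(g, X) = -627 + X
j(615/633, -674) + 414107 = (-627 - 674) + 414107 = -1301 + 414107 = 412806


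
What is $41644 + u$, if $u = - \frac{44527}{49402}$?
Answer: $\frac{2057252361}{49402} \approx 41643.0$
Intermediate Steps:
$u = - \frac{44527}{49402}$ ($u = \left(-44527\right) \frac{1}{49402} = - \frac{44527}{49402} \approx -0.90132$)
$41644 + u = 41644 - \frac{44527}{49402} = \frac{2057252361}{49402}$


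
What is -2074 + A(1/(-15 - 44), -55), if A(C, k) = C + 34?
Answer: -120361/59 ≈ -2040.0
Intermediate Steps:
A(C, k) = 34 + C
-2074 + A(1/(-15 - 44), -55) = -2074 + (34 + 1/(-15 - 44)) = -2074 + (34 + 1/(-59)) = -2074 + (34 - 1/59) = -2074 + 2005/59 = -120361/59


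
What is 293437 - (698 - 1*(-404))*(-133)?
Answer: 440003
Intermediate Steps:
293437 - (698 - 1*(-404))*(-133) = 293437 - (698 + 404)*(-133) = 293437 - 1102*(-133) = 293437 - 1*(-146566) = 293437 + 146566 = 440003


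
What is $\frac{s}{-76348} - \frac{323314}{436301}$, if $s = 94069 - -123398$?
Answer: $- \frac{119565446839}{33310708748} \approx -3.5894$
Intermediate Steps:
$s = 217467$ ($s = 94069 + 123398 = 217467$)
$\frac{s}{-76348} - \frac{323314}{436301} = \frac{217467}{-76348} - \frac{323314}{436301} = 217467 \left(- \frac{1}{76348}\right) - \frac{323314}{436301} = - \frac{217467}{76348} - \frac{323314}{436301} = - \frac{119565446839}{33310708748}$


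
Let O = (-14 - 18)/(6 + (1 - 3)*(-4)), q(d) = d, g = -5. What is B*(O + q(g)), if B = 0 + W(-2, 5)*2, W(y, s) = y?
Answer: 204/7 ≈ 29.143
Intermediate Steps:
B = -4 (B = 0 - 2*2 = 0 - 4 = -4)
O = -16/7 (O = -32/(6 - 2*(-4)) = -32/(6 + 8) = -32/14 = -32*1/14 = -16/7 ≈ -2.2857)
B*(O + q(g)) = -4*(-16/7 - 5) = -4*(-51/7) = 204/7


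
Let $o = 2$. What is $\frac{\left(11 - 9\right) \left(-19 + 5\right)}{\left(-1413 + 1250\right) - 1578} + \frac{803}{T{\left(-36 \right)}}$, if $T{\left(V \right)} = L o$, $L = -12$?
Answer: $- \frac{1397351}{41784} \approx -33.442$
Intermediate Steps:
$T{\left(V \right)} = -24$ ($T{\left(V \right)} = \left(-12\right) 2 = -24$)
$\frac{\left(11 - 9\right) \left(-19 + 5\right)}{\left(-1413 + 1250\right) - 1578} + \frac{803}{T{\left(-36 \right)}} = \frac{\left(11 - 9\right) \left(-19 + 5\right)}{\left(-1413 + 1250\right) - 1578} + \frac{803}{-24} = \frac{2 \left(-14\right)}{-163 - 1578} + 803 \left(- \frac{1}{24}\right) = - \frac{28}{-1741} - \frac{803}{24} = \left(-28\right) \left(- \frac{1}{1741}\right) - \frac{803}{24} = \frac{28}{1741} - \frac{803}{24} = - \frac{1397351}{41784}$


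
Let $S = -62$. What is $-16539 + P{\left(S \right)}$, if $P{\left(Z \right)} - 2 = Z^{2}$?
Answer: $-12693$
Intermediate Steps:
$P{\left(Z \right)} = 2 + Z^{2}$
$-16539 + P{\left(S \right)} = -16539 + \left(2 + \left(-62\right)^{2}\right) = -16539 + \left(2 + 3844\right) = -16539 + 3846 = -12693$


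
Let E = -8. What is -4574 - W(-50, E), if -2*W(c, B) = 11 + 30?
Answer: -9107/2 ≈ -4553.5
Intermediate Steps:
W(c, B) = -41/2 (W(c, B) = -(11 + 30)/2 = -½*41 = -41/2)
-4574 - W(-50, E) = -4574 - 1*(-41/2) = -4574 + 41/2 = -9107/2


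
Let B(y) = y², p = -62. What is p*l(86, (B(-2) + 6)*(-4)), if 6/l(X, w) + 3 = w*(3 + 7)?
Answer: 12/13 ≈ 0.92308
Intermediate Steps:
l(X, w) = 6/(-3 + 10*w) (l(X, w) = 6/(-3 + w*(3 + 7)) = 6/(-3 + w*10) = 6/(-3 + 10*w))
p*l(86, (B(-2) + 6)*(-4)) = -372/(-3 + 10*(((-2)² + 6)*(-4))) = -372/(-3 + 10*((4 + 6)*(-4))) = -372/(-3 + 10*(10*(-4))) = -372/(-3 + 10*(-40)) = -372/(-3 - 400) = -372/(-403) = -372*(-1)/403 = -62*(-6/403) = 12/13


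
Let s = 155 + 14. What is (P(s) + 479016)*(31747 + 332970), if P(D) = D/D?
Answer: 174705643189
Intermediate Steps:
s = 169
P(D) = 1
(P(s) + 479016)*(31747 + 332970) = (1 + 479016)*(31747 + 332970) = 479017*364717 = 174705643189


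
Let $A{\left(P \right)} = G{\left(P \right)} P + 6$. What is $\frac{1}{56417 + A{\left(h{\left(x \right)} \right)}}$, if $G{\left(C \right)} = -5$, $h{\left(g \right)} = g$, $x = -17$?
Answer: $\frac{1}{56508} \approx 1.7697 \cdot 10^{-5}$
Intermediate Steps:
$A{\left(P \right)} = 6 - 5 P$ ($A{\left(P \right)} = - 5 P + 6 = 6 - 5 P$)
$\frac{1}{56417 + A{\left(h{\left(x \right)} \right)}} = \frac{1}{56417 + \left(6 - -85\right)} = \frac{1}{56417 + \left(6 + 85\right)} = \frac{1}{56417 + 91} = \frac{1}{56508}$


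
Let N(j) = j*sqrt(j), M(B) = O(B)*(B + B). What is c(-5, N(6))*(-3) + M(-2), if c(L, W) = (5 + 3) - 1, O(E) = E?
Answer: -13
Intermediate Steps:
M(B) = 2*B**2 (M(B) = B*(B + B) = B*(2*B) = 2*B**2)
N(j) = j**(3/2)
c(L, W) = 7 (c(L, W) = 8 - 1 = 7)
c(-5, N(6))*(-3) + M(-2) = 7*(-3) + 2*(-2)**2 = -21 + 2*4 = -21 + 8 = -13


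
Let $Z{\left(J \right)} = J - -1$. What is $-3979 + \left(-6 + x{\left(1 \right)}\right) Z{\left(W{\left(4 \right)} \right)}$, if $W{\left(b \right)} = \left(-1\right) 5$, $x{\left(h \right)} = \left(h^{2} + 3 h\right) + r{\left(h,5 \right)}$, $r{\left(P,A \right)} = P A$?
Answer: $-3991$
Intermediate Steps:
$r{\left(P,A \right)} = A P$
$x{\left(h \right)} = h^{2} + 8 h$ ($x{\left(h \right)} = \left(h^{2} + 3 h\right) + 5 h = h^{2} + 8 h$)
$W{\left(b \right)} = -5$
$Z{\left(J \right)} = 1 + J$ ($Z{\left(J \right)} = J + 1 = 1 + J$)
$-3979 + \left(-6 + x{\left(1 \right)}\right) Z{\left(W{\left(4 \right)} \right)} = -3979 + \left(-6 + 1 \left(8 + 1\right)\right) \left(1 - 5\right) = -3979 + \left(-6 + 1 \cdot 9\right) \left(-4\right) = -3979 + \left(-6 + 9\right) \left(-4\right) = -3979 + 3 \left(-4\right) = -3979 - 12 = -3991$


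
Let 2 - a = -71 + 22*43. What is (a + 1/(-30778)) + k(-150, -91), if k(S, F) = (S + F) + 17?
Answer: -33763467/30778 ≈ -1097.0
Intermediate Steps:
k(S, F) = 17 + F + S (k(S, F) = (F + S) + 17 = 17 + F + S)
a = -873 (a = 2 - (-71 + 22*43) = 2 - (-71 + 946) = 2 - 1*875 = 2 - 875 = -873)
(a + 1/(-30778)) + k(-150, -91) = (-873 + 1/(-30778)) + (17 - 91 - 150) = (-873 - 1/30778) - 224 = -26869195/30778 - 224 = -33763467/30778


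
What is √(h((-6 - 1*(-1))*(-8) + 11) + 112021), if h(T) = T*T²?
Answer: 8*√3823 ≈ 494.64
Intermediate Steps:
h(T) = T³
√(h((-6 - 1*(-1))*(-8) + 11) + 112021) = √(((-6 - 1*(-1))*(-8) + 11)³ + 112021) = √(((-6 + 1)*(-8) + 11)³ + 112021) = √((-5*(-8) + 11)³ + 112021) = √((40 + 11)³ + 112021) = √(51³ + 112021) = √(132651 + 112021) = √244672 = 8*√3823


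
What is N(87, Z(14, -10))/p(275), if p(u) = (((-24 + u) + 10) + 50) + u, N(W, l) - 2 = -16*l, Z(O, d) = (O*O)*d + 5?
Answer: 15641/293 ≈ 53.382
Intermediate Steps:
Z(O, d) = 5 + d*O² (Z(O, d) = O²*d + 5 = d*O² + 5 = 5 + d*O²)
N(W, l) = 2 - 16*l
p(u) = 36 + 2*u (p(u) = ((-14 + u) + 50) + u = (36 + u) + u = 36 + 2*u)
N(87, Z(14, -10))/p(275) = (2 - 16*(5 - 10*14²))/(36 + 2*275) = (2 - 16*(5 - 10*196))/(36 + 550) = (2 - 16*(5 - 1960))/586 = (2 - 16*(-1955))*(1/586) = (2 + 31280)*(1/586) = 31282*(1/586) = 15641/293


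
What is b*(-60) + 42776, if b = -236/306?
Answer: 2183936/51 ≈ 42822.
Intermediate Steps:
b = -118/153 (b = -236*1/306 = -118/153 ≈ -0.77124)
b*(-60) + 42776 = -118/153*(-60) + 42776 = 2360/51 + 42776 = 2183936/51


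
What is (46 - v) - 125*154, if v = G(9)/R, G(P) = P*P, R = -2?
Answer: -38327/2 ≈ -19164.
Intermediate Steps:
G(P) = P²
v = -81/2 (v = 9²/(-2) = 81*(-½) = -81/2 ≈ -40.500)
(46 - v) - 125*154 = (46 - 1*(-81/2)) - 125*154 = (46 + 81/2) - 19250 = 173/2 - 19250 = -38327/2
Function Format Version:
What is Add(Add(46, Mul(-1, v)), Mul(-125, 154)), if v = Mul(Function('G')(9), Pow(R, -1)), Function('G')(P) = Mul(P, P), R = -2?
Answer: Rational(-38327, 2) ≈ -19164.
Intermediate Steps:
Function('G')(P) = Pow(P, 2)
v = Rational(-81, 2) (v = Mul(Pow(9, 2), Pow(-2, -1)) = Mul(81, Rational(-1, 2)) = Rational(-81, 2) ≈ -40.500)
Add(Add(46, Mul(-1, v)), Mul(-125, 154)) = Add(Add(46, Mul(-1, Rational(-81, 2))), Mul(-125, 154)) = Add(Add(46, Rational(81, 2)), -19250) = Add(Rational(173, 2), -19250) = Rational(-38327, 2)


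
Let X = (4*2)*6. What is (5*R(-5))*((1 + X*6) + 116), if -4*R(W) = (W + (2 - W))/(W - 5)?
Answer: 405/4 ≈ 101.25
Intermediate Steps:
X = 48 (X = 8*6 = 48)
R(W) = -1/(2*(-5 + W)) (R(W) = -(W + (2 - W))/(4*(W - 5)) = -1/(2*(-5 + W)))
(5*R(-5))*((1 + X*6) + 116) = (5*(-1/(-10 + 2*(-5))))*((1 + 48*6) + 116) = (5*(-1/(-10 - 10)))*((1 + 288) + 116) = (5*(-1/(-20)))*(289 + 116) = (5*(-1*(-1/20)))*405 = (5*(1/20))*405 = (1/4)*405 = 405/4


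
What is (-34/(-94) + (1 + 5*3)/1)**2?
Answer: 591361/2209 ≈ 267.71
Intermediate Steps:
(-34/(-94) + (1 + 5*3)/1)**2 = (-34*(-1/94) + (1 + 15)*1)**2 = (17/47 + 16*1)**2 = (17/47 + 16)**2 = (769/47)**2 = 591361/2209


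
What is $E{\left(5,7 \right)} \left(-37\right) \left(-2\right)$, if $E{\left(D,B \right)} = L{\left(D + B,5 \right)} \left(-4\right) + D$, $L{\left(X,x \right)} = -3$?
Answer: $1258$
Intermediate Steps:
$E{\left(D,B \right)} = 12 + D$ ($E{\left(D,B \right)} = \left(-3\right) \left(-4\right) + D = 12 + D$)
$E{\left(5,7 \right)} \left(-37\right) \left(-2\right) = \left(12 + 5\right) \left(-37\right) \left(-2\right) = 17 \left(-37\right) \left(-2\right) = \left(-629\right) \left(-2\right) = 1258$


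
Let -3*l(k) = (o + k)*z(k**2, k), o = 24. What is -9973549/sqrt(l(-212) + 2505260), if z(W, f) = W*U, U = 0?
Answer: -9973549*sqrt(626315)/1252630 ≈ -6301.2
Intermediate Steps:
z(W, f) = 0 (z(W, f) = W*0 = 0)
l(k) = 0 (l(k) = -(24 + k)*0/3 = -1/3*0 = 0)
-9973549/sqrt(l(-212) + 2505260) = -9973549/sqrt(0 + 2505260) = -9973549*sqrt(626315)/1252630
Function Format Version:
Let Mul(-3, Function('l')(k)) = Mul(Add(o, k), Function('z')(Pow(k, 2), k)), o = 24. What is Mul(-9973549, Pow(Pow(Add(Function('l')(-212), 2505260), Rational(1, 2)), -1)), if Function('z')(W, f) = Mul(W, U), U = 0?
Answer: Mul(Rational(-9973549, 1252630), Pow(626315, Rational(1, 2))) ≈ -6301.2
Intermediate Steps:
Function('z')(W, f) = 0 (Function('z')(W, f) = Mul(W, 0) = 0)
Function('l')(k) = 0 (Function('l')(k) = Mul(Rational(-1, 3), Mul(Add(24, k), 0)) = Mul(Rational(-1, 3), 0) = 0)
Mul(-9973549, Pow(Pow(Add(Function('l')(-212), 2505260), Rational(1, 2)), -1)) = Mul(-9973549, Pow(Pow(Add(0, 2505260), Rational(1, 2)), -1)) = Mul(-9973549, Pow(Pow(2505260, Rational(1, 2)), -1)) = Mul(-9973549, Pow(Mul(2, Pow(626315, Rational(1, 2))), -1)) = Mul(-9973549, Mul(Rational(1, 1252630), Pow(626315, Rational(1, 2)))) = Mul(Rational(-9973549, 1252630), Pow(626315, Rational(1, 2)))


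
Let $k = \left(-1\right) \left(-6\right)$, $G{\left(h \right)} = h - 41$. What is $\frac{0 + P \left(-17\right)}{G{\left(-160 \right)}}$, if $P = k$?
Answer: $\frac{34}{67} \approx 0.50746$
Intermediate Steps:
$G{\left(h \right)} = -41 + h$
$k = 6$
$P = 6$
$\frac{0 + P \left(-17\right)}{G{\left(-160 \right)}} = \frac{0 + 6 \left(-17\right)}{-41 - 160} = \frac{0 - 102}{-201} = \left(-102\right) \left(- \frac{1}{201}\right) = \frac{34}{67}$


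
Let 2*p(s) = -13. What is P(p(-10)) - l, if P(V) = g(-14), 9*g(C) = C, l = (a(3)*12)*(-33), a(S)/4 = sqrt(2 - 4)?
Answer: -14/9 + 1584*I*sqrt(2) ≈ -1.5556 + 2240.1*I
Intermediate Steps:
p(s) = -13/2 (p(s) = (1/2)*(-13) = -13/2)
a(S) = 4*I*sqrt(2) (a(S) = 4*sqrt(2 - 4) = 4*sqrt(-2) = 4*(I*sqrt(2)) = 4*I*sqrt(2))
l = -1584*I*sqrt(2) (l = ((4*I*sqrt(2))*12)*(-33) = (48*I*sqrt(2))*(-33) = -1584*I*sqrt(2) ≈ -2240.1*I)
g(C) = C/9
P(V) = -14/9 (P(V) = (1/9)*(-14) = -14/9)
P(p(-10)) - l = -14/9 - (-1584)*I*sqrt(2) = -14/9 + 1584*I*sqrt(2)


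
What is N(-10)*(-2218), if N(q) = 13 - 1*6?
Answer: -15526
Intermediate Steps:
N(q) = 7 (N(q) = 13 - 6 = 7)
N(-10)*(-2218) = 7*(-2218) = -15526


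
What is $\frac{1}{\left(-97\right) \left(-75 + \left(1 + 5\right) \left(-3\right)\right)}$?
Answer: $\frac{1}{9021} \approx 0.00011085$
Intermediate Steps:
$\frac{1}{\left(-97\right) \left(-75 + \left(1 + 5\right) \left(-3\right)\right)} = \frac{1}{\left(-97\right) \left(-75 + 6 \left(-3\right)\right)} = \frac{1}{\left(-97\right) \left(-75 - 18\right)} = \frac{1}{\left(-97\right) \left(-93\right)} = \frac{1}{9021}$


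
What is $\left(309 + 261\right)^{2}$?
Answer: $324900$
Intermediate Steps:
$\left(309 + 261\right)^{2} = 570^{2} = 324900$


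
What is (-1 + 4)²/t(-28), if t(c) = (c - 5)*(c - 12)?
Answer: 3/440 ≈ 0.0068182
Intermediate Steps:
t(c) = (-12 + c)*(-5 + c) (t(c) = (-5 + c)*(-12 + c) = (-12 + c)*(-5 + c))
(-1 + 4)²/t(-28) = (-1 + 4)²/(60 + (-28)² - 17*(-28)) = 3²/(60 + 784 + 476) = 9/1320 = 9*(1/1320) = 3/440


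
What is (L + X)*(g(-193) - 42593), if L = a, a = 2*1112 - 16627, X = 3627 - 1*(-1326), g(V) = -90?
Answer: 403354350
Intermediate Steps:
X = 4953 (X = 3627 + 1326 = 4953)
a = -14403 (a = 2224 - 16627 = -14403)
L = -14403
(L + X)*(g(-193) - 42593) = (-14403 + 4953)*(-90 - 42593) = -9450*(-42683) = 403354350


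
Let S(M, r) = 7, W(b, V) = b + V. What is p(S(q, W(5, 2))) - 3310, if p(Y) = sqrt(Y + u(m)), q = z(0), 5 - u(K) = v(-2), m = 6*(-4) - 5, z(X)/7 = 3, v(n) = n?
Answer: -3310 + sqrt(14) ≈ -3306.3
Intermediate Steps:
z(X) = 21 (z(X) = 7*3 = 21)
m = -29 (m = -24 - 5 = -29)
u(K) = 7 (u(K) = 5 - 1*(-2) = 5 + 2 = 7)
q = 21
W(b, V) = V + b
p(Y) = sqrt(7 + Y) (p(Y) = sqrt(Y + 7) = sqrt(7 + Y))
p(S(q, W(5, 2))) - 3310 = sqrt(7 + 7) - 3310 = sqrt(14) - 3310 = -3310 + sqrt(14)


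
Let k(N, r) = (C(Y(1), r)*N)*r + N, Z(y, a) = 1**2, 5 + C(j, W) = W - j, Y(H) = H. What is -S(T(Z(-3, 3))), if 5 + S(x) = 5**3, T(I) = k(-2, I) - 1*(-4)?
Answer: -120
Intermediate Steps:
C(j, W) = -5 + W - j (C(j, W) = -5 + (W - j) = -5 + W - j)
Z(y, a) = 1
k(N, r) = N + N*r*(-6 + r) (k(N, r) = ((-5 + r - 1*1)*N)*r + N = ((-5 + r - 1)*N)*r + N = ((-6 + r)*N)*r + N = (N*(-6 + r))*r + N = N*r*(-6 + r) + N = N + N*r*(-6 + r))
T(I) = 2 - 2*I*(-6 + I) (T(I) = -2*(1 + I*(-6 + I)) - 1*(-4) = (-2 - 2*I*(-6 + I)) + 4 = 2 - 2*I*(-6 + I))
S(x) = 120 (S(x) = -5 + 5**3 = -5 + 125 = 120)
-S(T(Z(-3, 3))) = -1*120 = -120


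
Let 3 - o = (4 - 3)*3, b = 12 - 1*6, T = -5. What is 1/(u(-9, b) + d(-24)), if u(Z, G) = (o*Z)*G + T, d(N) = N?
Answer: -1/29 ≈ -0.034483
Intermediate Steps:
b = 6 (b = 12 - 6 = 6)
o = 0 (o = 3 - (4 - 3)*3 = 3 - 3 = 0)
u(Z, G) = -5 (u(Z, G) = (0*Z)*G - 5 = 0*G - 5 = 0 - 5 = -5)
1/(u(-9, b) + d(-24)) = 1/(-5 - 24) = 1/(-29) = -1/29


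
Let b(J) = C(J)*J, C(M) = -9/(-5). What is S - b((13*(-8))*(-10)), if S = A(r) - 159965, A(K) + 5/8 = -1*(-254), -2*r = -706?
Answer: -1292669/8 ≈ -1.6158e+5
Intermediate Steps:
r = 353 (r = -½*(-706) = 353)
C(M) = 9/5 (C(M) = -9*(-⅕) = 9/5)
A(K) = 2027/8 (A(K) = -5/8 - 1*(-254) = -5/8 + 254 = 2027/8)
b(J) = 9*J/5
S = -1277693/8 (S = 2027/8 - 159965 = -1277693/8 ≈ -1.5971e+5)
S - b((13*(-8))*(-10)) = -1277693/8 - 9*(13*(-8))*(-10)/5 = -1277693/8 - 9*(-104*(-10))/5 = -1277693/8 - 9*1040/5 = -1277693/8 - 1*1872 = -1277693/8 - 1872 = -1292669/8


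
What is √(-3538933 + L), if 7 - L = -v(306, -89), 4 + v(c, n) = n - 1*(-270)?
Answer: I*√3538749 ≈ 1881.2*I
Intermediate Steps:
v(c, n) = 266 + n (v(c, n) = -4 + (n - 1*(-270)) = -4 + (n + 270) = -4 + (270 + n) = 266 + n)
L = 184 (L = 7 - (-1)*(266 - 89) = 7 - (-1)*177 = 7 - 1*(-177) = 7 + 177 = 184)
√(-3538933 + L) = √(-3538933 + 184) = √(-3538749) = I*√3538749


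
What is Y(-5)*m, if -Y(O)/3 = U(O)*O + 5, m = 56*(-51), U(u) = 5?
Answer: -171360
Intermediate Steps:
m = -2856
Y(O) = -15 - 15*O (Y(O) = -3*(5*O + 5) = -3*(5 + 5*O) = -15 - 15*O)
Y(-5)*m = (-15 - 15*(-5))*(-2856) = (-15 + 75)*(-2856) = 60*(-2856) = -171360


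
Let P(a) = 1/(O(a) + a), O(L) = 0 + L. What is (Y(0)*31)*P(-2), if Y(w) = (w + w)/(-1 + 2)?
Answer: 0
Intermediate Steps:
O(L) = L
P(a) = 1/(2*a) (P(a) = 1/(a + a) = 1/(2*a))
Y(w) = 2*w (Y(w) = (2*w)/1 = (2*w)*1 = 2*w)
(Y(0)*31)*P(-2) = ((2*0)*31)*((½)/(-2)) = (0*31)*((½)*(-½)) = 0*(-¼) = 0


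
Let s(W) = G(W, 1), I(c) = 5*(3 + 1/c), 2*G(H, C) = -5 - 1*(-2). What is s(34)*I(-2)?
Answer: -75/4 ≈ -18.750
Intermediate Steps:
G(H, C) = -3/2 (G(H, C) = (-5 - 1*(-2))/2 = (-5 + 2)/2 = (½)*(-3) = -3/2)
I(c) = 15 + 5/c (I(c) = 5*(3 + 1/c) = 15 + 5/c)
s(W) = -3/2
s(34)*I(-2) = -3*(15 + 5/(-2))/2 = -3*(15 + 5*(-½))/2 = -3*(15 - 5/2)/2 = -3/2*25/2 = -75/4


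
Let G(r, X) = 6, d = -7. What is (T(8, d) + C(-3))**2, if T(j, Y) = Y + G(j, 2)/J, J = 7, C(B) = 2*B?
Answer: 7225/49 ≈ 147.45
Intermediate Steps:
T(j, Y) = 6/7 + Y (T(j, Y) = Y + 6/7 = 6/7 + Y)
(T(8, d) + C(-3))**2 = ((6/7 - 7) + 2*(-3))**2 = (-43/7 - 6)**2 = (-85/7)**2 = 7225/49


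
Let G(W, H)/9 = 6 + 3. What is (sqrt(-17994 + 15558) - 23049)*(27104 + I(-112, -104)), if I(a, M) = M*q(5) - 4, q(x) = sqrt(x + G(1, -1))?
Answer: -4*(6775 - 26*sqrt(86))*(23049 - 2*I*sqrt(609)) ≈ -6.024e+8 + 1.2899e+6*I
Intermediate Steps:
G(W, H) = 81 (G(W, H) = 9*(6 + 3) = 9*9 = 81)
q(x) = sqrt(81 + x) (q(x) = sqrt(x + 81) = sqrt(81 + x))
I(a, M) = -4 + M*sqrt(86) (I(a, M) = M*sqrt(81 + 5) - 4 = M*sqrt(86) - 4 = -4 + M*sqrt(86))
(sqrt(-17994 + 15558) - 23049)*(27104 + I(-112, -104)) = (sqrt(-17994 + 15558) - 23049)*(27104 + (-4 - 104*sqrt(86))) = (sqrt(-2436) - 23049)*(27100 - 104*sqrt(86)) = (2*I*sqrt(609) - 23049)*(27100 - 104*sqrt(86)) = (-23049 + 2*I*sqrt(609))*(27100 - 104*sqrt(86))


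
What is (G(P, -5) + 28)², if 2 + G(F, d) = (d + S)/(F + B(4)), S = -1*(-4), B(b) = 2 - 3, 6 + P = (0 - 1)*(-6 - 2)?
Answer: 625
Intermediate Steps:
P = 2 (P = -6 + (0 - 1)*(-6 - 2) = -6 - 1*(-8) = -6 + 8 = 2)
B(b) = -1
S = 4
G(F, d) = -2 + (4 + d)/(-1 + F) (G(F, d) = -2 + (d + 4)/(F - 1) = -2 + (4 + d)/(-1 + F))
(G(P, -5) + 28)² = ((6 - 5 - 2*2)/(-1 + 2) + 28)² = ((6 - 5 - 4)/1 + 28)² = (1*(-3) + 28)² = (-3 + 28)² = 25² = 625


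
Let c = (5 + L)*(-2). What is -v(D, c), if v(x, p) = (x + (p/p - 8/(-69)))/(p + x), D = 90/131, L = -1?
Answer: 16297/66102 ≈ 0.24654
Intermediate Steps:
c = -8 (c = (5 - 1)*(-2) = 4*(-2) = -8)
D = 90/131 (D = 90*(1/131) = 90/131 ≈ 0.68702)
v(x, p) = (77/69 + x)/(p + x) (v(x, p) = (x + (1 - 8*(-1/69)))/(p + x) = (x + (1 + 8/69))/(p + x) = (x + 77/69)/(p + x) = (77/69 + x)/(p + x))
-v(D, c) = -(77/69 + 90/131)/(-8 + 90/131) = -16297/((-958/131)*9039) = -(-131)*16297/(958*9039) = -1*(-16297/66102) = 16297/66102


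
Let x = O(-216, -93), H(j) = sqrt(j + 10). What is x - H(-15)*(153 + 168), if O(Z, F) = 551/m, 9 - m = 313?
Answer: -29/16 - 321*I*sqrt(5) ≈ -1.8125 - 717.78*I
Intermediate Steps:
m = -304 (m = 9 - 1*313 = 9 - 313 = -304)
O(Z, F) = -29/16 (O(Z, F) = 551/(-304) = 551*(-1/304) = -29/16)
H(j) = sqrt(10 + j)
x = -29/16 ≈ -1.8125
x - H(-15)*(153 + 168) = -29/16 - sqrt(10 - 15)*(153 + 168) = -29/16 - sqrt(-5)*321 = -29/16 - I*sqrt(5)*321 = -29/16 - 321*I*sqrt(5)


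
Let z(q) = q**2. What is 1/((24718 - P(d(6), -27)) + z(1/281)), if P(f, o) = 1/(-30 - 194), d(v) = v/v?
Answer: 17687264/437193870737 ≈ 4.0456e-5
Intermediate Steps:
d(v) = 1
P(f, o) = -1/224 (P(f, o) = 1/(-224) = -1/224)
1/((24718 - P(d(6), -27)) + z(1/281)) = 1/((24718 - 1*(-1/224)) + (1/281)**2) = 1/((24718 + 1/224) + (1/281)**2) = 1/(5536833/224 + 1/78961) = 1/(437193870737/17687264) = 17687264/437193870737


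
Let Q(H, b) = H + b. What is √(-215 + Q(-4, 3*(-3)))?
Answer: 2*I*√57 ≈ 15.1*I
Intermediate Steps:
√(-215 + Q(-4, 3*(-3))) = √(-215 + (-4 + 3*(-3))) = √(-215 + (-4 - 9)) = √(-215 - 13) = √(-228) = 2*I*√57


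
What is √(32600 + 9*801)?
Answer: 11*√329 ≈ 199.52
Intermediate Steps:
√(32600 + 9*801) = √(32600 + 7209) = √39809 = 11*√329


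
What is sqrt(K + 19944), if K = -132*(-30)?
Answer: 12*sqrt(166) ≈ 154.61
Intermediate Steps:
K = 3960
sqrt(K + 19944) = sqrt(3960 + 19944) = sqrt(23904) = 12*sqrt(166)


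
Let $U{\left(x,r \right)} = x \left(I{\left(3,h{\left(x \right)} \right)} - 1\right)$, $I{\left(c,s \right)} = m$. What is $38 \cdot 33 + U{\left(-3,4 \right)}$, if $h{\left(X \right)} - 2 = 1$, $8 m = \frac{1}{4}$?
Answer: $\frac{40221}{32} \approx 1256.9$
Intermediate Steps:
$m = \frac{1}{32}$ ($m = \frac{1}{8 \cdot 4} = \frac{1}{8} \cdot \frac{1}{4} = \frac{1}{32} \approx 0.03125$)
$h{\left(X \right)} = 3$ ($h{\left(X \right)} = 2 + 1 = 3$)
$I{\left(c,s \right)} = \frac{1}{32}$
$U{\left(x,r \right)} = - \frac{31 x}{32}$ ($U{\left(x,r \right)} = x \left(\frac{1}{32} - 1\right) = x \left(- \frac{31}{32}\right) = - \frac{31 x}{32}$)
$38 \cdot 33 + U{\left(-3,4 \right)} = 38 \cdot 33 - - \frac{93}{32} = 1254 + \frac{93}{32} = \frac{40221}{32}$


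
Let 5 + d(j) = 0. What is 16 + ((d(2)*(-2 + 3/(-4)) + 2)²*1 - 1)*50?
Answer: 98953/8 ≈ 12369.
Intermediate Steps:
d(j) = -5 (d(j) = -5 + 0 = -5)
16 + ((d(2)*(-2 + 3/(-4)) + 2)²*1 - 1)*50 = 16 + ((-5*(-2 + 3/(-4)) + 2)²*1 - 1)*50 = 16 + ((-5*(-2 + 3*(-¼)) + 2)²*1 - 1)*50 = 16 + ((-5*(-2 - ¾) + 2)²*1 - 1)*50 = 16 + ((-5*(-11/4) + 2)²*1 - 1)*50 = 16 + ((55/4 + 2)²*1 - 1)*50 = 16 + ((63/4)²*1 - 1)*50 = 16 + ((3969/16)*1 - 1)*50 = 16 + (3969/16 - 1)*50 = 16 + (3953/16)*50 = 16 + 98825/8 = 98953/8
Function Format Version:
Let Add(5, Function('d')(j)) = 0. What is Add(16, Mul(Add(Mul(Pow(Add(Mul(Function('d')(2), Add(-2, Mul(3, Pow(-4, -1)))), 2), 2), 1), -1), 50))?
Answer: Rational(98953, 8) ≈ 12369.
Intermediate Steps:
Function('d')(j) = -5 (Function('d')(j) = Add(-5, 0) = -5)
Add(16, Mul(Add(Mul(Pow(Add(Mul(Function('d')(2), Add(-2, Mul(3, Pow(-4, -1)))), 2), 2), 1), -1), 50)) = Add(16, Mul(Add(Mul(Pow(Add(Mul(-5, Add(-2, Mul(3, Pow(-4, -1)))), 2), 2), 1), -1), 50)) = Add(16, Mul(Add(Mul(Pow(Add(Mul(-5, Add(-2, Mul(3, Rational(-1, 4)))), 2), 2), 1), -1), 50)) = Add(16, Mul(Add(Mul(Pow(Add(Mul(-5, Add(-2, Rational(-3, 4))), 2), 2), 1), -1), 50)) = Add(16, Mul(Add(Mul(Pow(Add(Mul(-5, Rational(-11, 4)), 2), 2), 1), -1), 50)) = Add(16, Mul(Add(Mul(Pow(Add(Rational(55, 4), 2), 2), 1), -1), 50)) = Add(16, Mul(Add(Mul(Pow(Rational(63, 4), 2), 1), -1), 50)) = Add(16, Mul(Add(Mul(Rational(3969, 16), 1), -1), 50)) = Add(16, Mul(Add(Rational(3969, 16), -1), 50)) = Add(16, Mul(Rational(3953, 16), 50)) = Add(16, Rational(98825, 8)) = Rational(98953, 8)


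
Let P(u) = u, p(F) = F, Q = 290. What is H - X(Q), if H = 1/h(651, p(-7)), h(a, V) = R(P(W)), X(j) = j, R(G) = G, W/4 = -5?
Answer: -5801/20 ≈ -290.05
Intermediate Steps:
W = -20 (W = 4*(-5) = -20)
h(a, V) = -20
H = -1/20 (H = 1/(-20) = -1/20 ≈ -0.050000)
H - X(Q) = -1/20 - 1*290 = -1/20 - 290 = -5801/20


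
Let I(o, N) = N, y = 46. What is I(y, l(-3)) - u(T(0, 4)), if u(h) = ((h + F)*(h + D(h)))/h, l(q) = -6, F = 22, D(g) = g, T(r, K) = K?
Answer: -58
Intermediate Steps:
u(h) = 44 + 2*h (u(h) = ((h + 22)*(h + h))/h = ((22 + h)*(2*h))/h = (2*h*(22 + h))/h = 44 + 2*h)
I(y, l(-3)) - u(T(0, 4)) = -6 - (44 + 2*4) = -6 - (44 + 8) = -6 - 1*52 = -6 - 52 = -58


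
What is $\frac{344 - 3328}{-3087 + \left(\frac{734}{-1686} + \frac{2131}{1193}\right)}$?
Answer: $\frac{3001005816}{3103234211} \approx 0.96706$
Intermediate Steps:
$\frac{344 - 3328}{-3087 + \left(\frac{734}{-1686} + \frac{2131}{1193}\right)} = - \frac{2984}{-3087 + \left(734 \left(- \frac{1}{1686}\right) + 2131 \cdot \frac{1}{1193}\right)} = - \frac{2984}{-3087 + \left(- \frac{367}{843} + \frac{2131}{1193}\right)} = - \frac{2984}{-3087 + \frac{1358602}{1005699}} = - \frac{2984}{- \frac{3103234211}{1005699}} = \left(-2984\right) \left(- \frac{1005699}{3103234211}\right) = \frac{3001005816}{3103234211}$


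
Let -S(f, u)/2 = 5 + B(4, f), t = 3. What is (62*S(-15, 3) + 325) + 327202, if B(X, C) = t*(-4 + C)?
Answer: 333975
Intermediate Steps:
B(X, C) = -12 + 3*C (B(X, C) = 3*(-4 + C) = -12 + 3*C)
S(f, u) = 14 - 6*f (S(f, u) = -2*(5 + (-12 + 3*f)) = -2*(-7 + 3*f) = 14 - 6*f)
(62*S(-15, 3) + 325) + 327202 = (62*(14 - 6*(-15)) + 325) + 327202 = (62*(14 + 90) + 325) + 327202 = (62*104 + 325) + 327202 = (6448 + 325) + 327202 = 6773 + 327202 = 333975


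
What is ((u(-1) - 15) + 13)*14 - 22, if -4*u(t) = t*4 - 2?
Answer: -29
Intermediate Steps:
u(t) = ½ - t (u(t) = -(t*4 - 2)/4 = -(4*t - 2)/4 = -(-2 + 4*t)/4 = ½ - t)
((u(-1) - 15) + 13)*14 - 22 = (((½ - 1*(-1)) - 15) + 13)*14 - 22 = (((½ + 1) - 15) + 13)*14 - 22 = ((3/2 - 15) + 13)*14 - 22 = (-27/2 + 13)*14 - 22 = -½*14 - 22 = -7 - 22 = -29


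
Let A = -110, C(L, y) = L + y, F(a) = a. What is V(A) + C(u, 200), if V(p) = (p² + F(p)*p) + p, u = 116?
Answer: 24406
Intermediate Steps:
V(p) = p + 2*p² (V(p) = (p² + p*p) + p = (p² + p²) + p = 2*p² + p = p + 2*p²)
V(A) + C(u, 200) = -110*(1 + 2*(-110)) + (116 + 200) = -110*(1 - 220) + 316 = -110*(-219) + 316 = 24090 + 316 = 24406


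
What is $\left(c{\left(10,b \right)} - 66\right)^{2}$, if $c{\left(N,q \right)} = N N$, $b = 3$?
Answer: $1156$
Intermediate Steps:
$c{\left(N,q \right)} = N^{2}$
$\left(c{\left(10,b \right)} - 66\right)^{2} = \left(10^{2} - 66\right)^{2} = \left(100 - 66\right)^{2} = 34^{2} = 1156$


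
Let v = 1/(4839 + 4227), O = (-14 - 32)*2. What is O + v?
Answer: -834071/9066 ≈ -92.000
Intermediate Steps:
O = -92 (O = -46*2 = -92)
v = 1/9066 ≈ 0.00011030
O + v = -92 + 1/9066 = -834071/9066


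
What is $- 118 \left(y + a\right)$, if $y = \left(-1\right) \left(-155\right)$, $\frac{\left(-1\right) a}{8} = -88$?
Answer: $-101362$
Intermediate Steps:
$a = 704$ ($a = \left(-8\right) \left(-88\right) = 704$)
$y = 155$
$- 118 \left(y + a\right) = - 118 \left(155 + 704\right) = \left(-118\right) 859 = -101362$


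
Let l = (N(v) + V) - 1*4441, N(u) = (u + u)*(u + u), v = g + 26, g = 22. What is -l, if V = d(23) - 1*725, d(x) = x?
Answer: -4073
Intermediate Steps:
v = 48 (v = 22 + 26 = 48)
N(u) = 4*u**2 (N(u) = (2*u)*(2*u) = 4*u**2)
V = -702 (V = 23 - 1*725 = 23 - 725 = -702)
l = 4073 (l = (4*48**2 - 702) - 1*4441 = (4*2304 - 702) - 4441 = (9216 - 702) - 4441 = 8514 - 4441 = 4073)
-l = -1*4073 = -4073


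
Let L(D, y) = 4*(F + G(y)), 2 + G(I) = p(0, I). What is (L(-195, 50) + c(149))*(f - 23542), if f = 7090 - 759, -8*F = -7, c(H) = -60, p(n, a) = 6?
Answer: 1394091/2 ≈ 6.9705e+5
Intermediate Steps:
F = 7/8 (F = -1/8*(-7) = 7/8 ≈ 0.87500)
G(I) = 4 (G(I) = -2 + 6 = 4)
L(D, y) = 39/2 (L(D, y) = 4*(7/8 + 4) = 4*(39/8) = 39/2)
f = 6331
(L(-195, 50) + c(149))*(f - 23542) = (39/2 - 60)*(6331 - 23542) = -81/2*(-17211) = 1394091/2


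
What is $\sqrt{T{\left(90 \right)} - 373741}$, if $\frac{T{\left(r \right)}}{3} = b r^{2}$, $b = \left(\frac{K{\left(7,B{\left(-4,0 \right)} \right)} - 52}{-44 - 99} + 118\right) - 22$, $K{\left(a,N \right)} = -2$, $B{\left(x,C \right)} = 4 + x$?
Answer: $\frac{\sqrt{40248442091}}{143} \approx 1402.9$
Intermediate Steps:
$b = \frac{13782}{143}$ ($b = \left(\frac{-2 - 52}{-44 - 99} + 118\right) - 22 = \left(- \frac{54}{-143} + 118\right) - 22 = \left(\left(-54\right) \left(- \frac{1}{143}\right) + 118\right) - 22 = \left(\frac{54}{143} + 118\right) - 22 = \frac{16928}{143} - 22 = \frac{13782}{143} \approx 96.378$)
$T{\left(r \right)} = \frac{41346 r^{2}}{143}$ ($T{\left(r \right)} = 3 \frac{13782 r^{2}}{143} = \frac{41346 r^{2}}{143}$)
$\sqrt{T{\left(90 \right)} - 373741} = \sqrt{\frac{41346 \cdot 90^{2}}{143} - 373741} = \sqrt{\frac{41346}{143} \cdot 8100 - 373741} = \sqrt{\frac{334902600}{143} - 373741} = \sqrt{\frac{281457637}{143}} = \frac{\sqrt{40248442091}}{143}$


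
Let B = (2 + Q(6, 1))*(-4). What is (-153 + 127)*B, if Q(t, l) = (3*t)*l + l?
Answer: 2184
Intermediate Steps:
Q(t, l) = l + 3*l*t (Q(t, l) = 3*l*t + l = l + 3*l*t)
B = -84 (B = (2 + 1*(1 + 3*6))*(-4) = (2 + 1*(1 + 18))*(-4) = (2 + 1*19)*(-4) = (2 + 19)*(-4) = 21*(-4) = -84)
(-153 + 127)*B = (-153 + 127)*(-84) = -26*(-84) = 2184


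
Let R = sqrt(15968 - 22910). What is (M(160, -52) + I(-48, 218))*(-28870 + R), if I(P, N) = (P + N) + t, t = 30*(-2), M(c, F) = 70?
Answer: -5196600 + 180*I*sqrt(6942) ≈ -5.1966e+6 + 14997.0*I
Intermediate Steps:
t = -60
I(P, N) = -60 + N + P (I(P, N) = (P + N) - 60 = (N + P) - 60 = -60 + N + P)
R = I*sqrt(6942) (R = sqrt(-6942) = I*sqrt(6942) ≈ 83.319*I)
(M(160, -52) + I(-48, 218))*(-28870 + R) = (70 + (-60 + 218 - 48))*(-28870 + I*sqrt(6942)) = (70 + 110)*(-28870 + I*sqrt(6942)) = 180*(-28870 + I*sqrt(6942)) = -5196600 + 180*I*sqrt(6942)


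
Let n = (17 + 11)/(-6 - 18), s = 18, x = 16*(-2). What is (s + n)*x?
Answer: -1616/3 ≈ -538.67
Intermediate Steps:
x = -32
n = -7/6 (n = 28/(-24) = 28*(-1/24) = -7/6 ≈ -1.1667)
(s + n)*x = (18 - 7/6)*(-32) = (101/6)*(-32) = -1616/3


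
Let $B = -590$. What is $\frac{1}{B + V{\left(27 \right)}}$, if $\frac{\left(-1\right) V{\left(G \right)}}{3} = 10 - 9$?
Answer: $- \frac{1}{593} \approx -0.0016863$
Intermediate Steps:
$V{\left(G \right)} = -3$ ($V{\left(G \right)} = - 3 \left(10 - 9\right) = \left(-3\right) 1 = -3$)
$\frac{1}{B + V{\left(27 \right)}} = \frac{1}{-590 - 3} = \frac{1}{-593} = - \frac{1}{593}$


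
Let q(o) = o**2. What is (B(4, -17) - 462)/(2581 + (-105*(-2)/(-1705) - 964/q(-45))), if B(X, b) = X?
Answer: -316260450/1781831251 ≈ -0.17749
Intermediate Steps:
(B(4, -17) - 462)/(2581 + (-105*(-2)/(-1705) - 964/q(-45))) = (4 - 462)/(2581 + (-105*(-2)/(-1705) - 964/((-45)**2))) = -458/(2581 + (210*(-1/1705) - 964/2025)) = -458/(2581 + (-42/341 - 964*1/2025)) = -458/(2581 + (-42/341 - 964/2025)) = -458/(2581 - 413774/690525) = -458/1781831251/690525 = -458*690525/1781831251 = -316260450/1781831251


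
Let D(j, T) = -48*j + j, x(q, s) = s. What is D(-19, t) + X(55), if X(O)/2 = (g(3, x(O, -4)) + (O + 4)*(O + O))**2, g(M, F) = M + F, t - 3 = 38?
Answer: 84215135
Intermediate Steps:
t = 41 (t = 3 + 38 = 41)
D(j, T) = -47*j
g(M, F) = F + M
X(O) = 2*(-1 + 2*O*(4 + O))**2 (X(O) = 2*((-4 + 3) + (O + 4)*(O + O))**2 = 2*(-1 + (4 + O)*(2*O))**2 = 2*(-1 + 2*O*(4 + O))**2)
D(-19, t) + X(55) = -47*(-19) + 2*(-1 + 2*55**2 + 8*55)**2 = 893 + 2*(-1 + 2*3025 + 440)**2 = 893 + 2*(-1 + 6050 + 440)**2 = 893 + 2*6489**2 = 893 + 2*42107121 = 893 + 84214242 = 84215135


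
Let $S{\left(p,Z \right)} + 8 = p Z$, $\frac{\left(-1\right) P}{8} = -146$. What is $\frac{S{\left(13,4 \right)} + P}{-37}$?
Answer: $- \frac{1212}{37} \approx -32.757$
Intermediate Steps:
$P = 1168$ ($P = \left(-8\right) \left(-146\right) = 1168$)
$S{\left(p,Z \right)} = -8 + Z p$ ($S{\left(p,Z \right)} = -8 + p Z = -8 + Z p$)
$\frac{S{\left(13,4 \right)} + P}{-37} = \frac{\left(-8 + 4 \cdot 13\right) + 1168}{-37} = \left(\left(-8 + 52\right) + 1168\right) \left(- \frac{1}{37}\right) = \left(44 + 1168\right) \left(- \frac{1}{37}\right) = 1212 \left(- \frac{1}{37}\right) = - \frac{1212}{37}$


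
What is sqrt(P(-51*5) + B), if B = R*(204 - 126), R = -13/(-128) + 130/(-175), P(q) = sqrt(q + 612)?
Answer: sqrt(-3921645 + 78400*sqrt(357))/280 ≈ 5.5791*I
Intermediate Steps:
P(q) = sqrt(612 + q)
R = -2873/4480 (R = -13*(-1/128) + 130*(-1/175) = 13/128 - 26/35 = -2873/4480 ≈ -0.64129)
B = -112047/2240 (B = -2873*(204 - 126)/4480 = -2873/4480*78 = -112047/2240 ≈ -50.021)
sqrt(P(-51*5) + B) = sqrt(sqrt(612 - 51*5) - 112047/2240) = sqrt(sqrt(612 - 255) - 112047/2240) = sqrt(sqrt(357) - 112047/2240) = sqrt(-112047/2240 + sqrt(357))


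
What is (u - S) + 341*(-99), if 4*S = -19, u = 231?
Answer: -134093/4 ≈ -33523.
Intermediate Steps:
S = -19/4 (S = (¼)*(-19) = -19/4 ≈ -4.7500)
(u - S) + 341*(-99) = (231 - 1*(-19/4)) + 341*(-99) = (231 + 19/4) - 33759 = 943/4 - 33759 = -134093/4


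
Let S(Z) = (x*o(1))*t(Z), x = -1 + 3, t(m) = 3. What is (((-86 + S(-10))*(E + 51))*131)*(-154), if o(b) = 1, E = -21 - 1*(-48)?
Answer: 125885760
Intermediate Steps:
E = 27 (E = -21 + 48 = 27)
x = 2
S(Z) = 6 (S(Z) = (2*1)*3 = 2*3 = 6)
(((-86 + S(-10))*(E + 51))*131)*(-154) = (((-86 + 6)*(27 + 51))*131)*(-154) = (-80*78*131)*(-154) = -6240*131*(-154) = -817440*(-154) = 125885760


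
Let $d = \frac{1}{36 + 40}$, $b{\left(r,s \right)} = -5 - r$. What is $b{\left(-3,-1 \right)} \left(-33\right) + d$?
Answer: $\frac{5017}{76} \approx 66.013$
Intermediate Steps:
$d = \frac{1}{76} \approx 0.013158$
$b{\left(-3,-1 \right)} \left(-33\right) + d = \left(-5 - -3\right) \left(-33\right) + \frac{1}{76} = \left(-5 + 3\right) \left(-33\right) + \frac{1}{76} = \left(-2\right) \left(-33\right) + \frac{1}{76} = 66 + \frac{1}{76} = \frac{5017}{76}$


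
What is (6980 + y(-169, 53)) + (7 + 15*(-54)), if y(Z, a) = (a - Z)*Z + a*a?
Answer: -28532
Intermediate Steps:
y(Z, a) = a² + Z*(a - Z) (y(Z, a) = Z*(a - Z) + a² = a² + Z*(a - Z))
(6980 + y(-169, 53)) + (7 + 15*(-54)) = (6980 + (53² - 1*(-169)² - 169*53)) + (7 + 15*(-54)) = (6980 + (2809 - 1*28561 - 8957)) + (7 - 810) = (6980 + (2809 - 28561 - 8957)) - 803 = (6980 - 34709) - 803 = -27729 - 803 = -28532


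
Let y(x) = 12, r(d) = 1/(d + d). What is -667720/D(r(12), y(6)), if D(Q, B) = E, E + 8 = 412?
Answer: -166930/101 ≈ -1652.8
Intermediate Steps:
r(d) = 1/(2*d)
E = 404 (E = -8 + 412 = 404)
D(Q, B) = 404
-667720/D(r(12), y(6)) = -667720/404 = -667720*1/404 = -166930/101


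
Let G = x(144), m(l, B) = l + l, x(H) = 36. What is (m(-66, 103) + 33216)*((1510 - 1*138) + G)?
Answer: 46582272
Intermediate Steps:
m(l, B) = 2*l
G = 36
(m(-66, 103) + 33216)*((1510 - 1*138) + G) = (2*(-66) + 33216)*((1510 - 1*138) + 36) = (-132 + 33216)*((1510 - 138) + 36) = 33084*(1372 + 36) = 33084*1408 = 46582272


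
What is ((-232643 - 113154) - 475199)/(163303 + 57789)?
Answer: -205249/55273 ≈ -3.7134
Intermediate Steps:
((-232643 - 113154) - 475199)/(163303 + 57789) = (-345797 - 475199)/221092 = -820996*1/221092 = -205249/55273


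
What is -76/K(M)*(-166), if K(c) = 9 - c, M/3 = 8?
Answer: -12616/15 ≈ -841.07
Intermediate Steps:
M = 24 (M = 3*8 = 24)
-76/K(M)*(-166) = -76/(9 - 1*24)*(-166) = -76/(9 - 24)*(-166) = -76/(-15)*(-166) = -76*(-1/15)*(-166) = (76/15)*(-166) = -12616/15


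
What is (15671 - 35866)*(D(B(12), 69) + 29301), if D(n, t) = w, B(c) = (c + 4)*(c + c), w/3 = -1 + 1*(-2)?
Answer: -591551940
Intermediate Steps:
w = -9 (w = 3*(-1 + 1*(-2)) = 3*(-1 - 2) = 3*(-3) = -9)
B(c) = 2*c*(4 + c) (B(c) = (4 + c)*(2*c) = 2*c*(4 + c))
D(n, t) = -9
(15671 - 35866)*(D(B(12), 69) + 29301) = (15671 - 35866)*(-9 + 29301) = -20195*29292 = -591551940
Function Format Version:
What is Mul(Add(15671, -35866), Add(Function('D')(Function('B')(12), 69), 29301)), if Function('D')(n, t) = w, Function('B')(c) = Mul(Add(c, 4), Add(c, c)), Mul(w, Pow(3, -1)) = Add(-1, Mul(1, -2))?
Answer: -591551940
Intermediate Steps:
w = -9 (w = Mul(3, Add(-1, Mul(1, -2))) = Mul(3, Add(-1, -2)) = Mul(3, -3) = -9)
Function('B')(c) = Mul(2, c, Add(4, c)) (Function('B')(c) = Mul(Add(4, c), Mul(2, c)) = Mul(2, c, Add(4, c)))
Function('D')(n, t) = -9
Mul(Add(15671, -35866), Add(Function('D')(Function('B')(12), 69), 29301)) = Mul(Add(15671, -35866), Add(-9, 29301)) = Mul(-20195, 29292) = -591551940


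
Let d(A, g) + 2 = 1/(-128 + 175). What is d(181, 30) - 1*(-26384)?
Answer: 1239955/47 ≈ 26382.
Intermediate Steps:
d(A, g) = -93/47 (d(A, g) = -2 + 1/(-128 + 175) = -2 + 1/47 = -93/47)
d(181, 30) - 1*(-26384) = -93/47 - 1*(-26384) = -93/47 + 26384 = 1239955/47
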